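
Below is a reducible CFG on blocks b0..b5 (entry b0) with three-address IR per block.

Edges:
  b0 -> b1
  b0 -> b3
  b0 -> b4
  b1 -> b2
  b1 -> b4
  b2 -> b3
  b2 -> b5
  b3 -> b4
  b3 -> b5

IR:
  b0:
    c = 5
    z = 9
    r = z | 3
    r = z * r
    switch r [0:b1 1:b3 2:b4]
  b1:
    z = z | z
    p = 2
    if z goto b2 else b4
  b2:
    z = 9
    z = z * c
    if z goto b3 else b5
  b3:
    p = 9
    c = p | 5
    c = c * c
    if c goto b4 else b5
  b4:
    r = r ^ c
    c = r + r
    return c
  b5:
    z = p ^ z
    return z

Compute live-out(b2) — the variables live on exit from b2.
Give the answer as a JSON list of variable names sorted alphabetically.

Answer: ["p", "r", "z"]

Analysis:
Block summaries:
  b0: def={c,r,z} ue=∅
  b1: def={p,z} ue={z}
  b2: def={z} ue={c}
  b3: def={c,p} ue=∅
  b4: def={c,r} ue={c,r}
  b5: def={z} ue={p,z}

Backward fixpoint:
  b0: in=∅ out={c,r,z}
  b1: in={c,r,z} out={c,p,r}
  b2: in={c,p,r} out={p,r,z}
  b3: in={r,z} out={c,p,r,z}
  b4: in={c,r} out=∅
  b5: in={p,z} out=∅

live-out(b2) = ["p", "r", "z"]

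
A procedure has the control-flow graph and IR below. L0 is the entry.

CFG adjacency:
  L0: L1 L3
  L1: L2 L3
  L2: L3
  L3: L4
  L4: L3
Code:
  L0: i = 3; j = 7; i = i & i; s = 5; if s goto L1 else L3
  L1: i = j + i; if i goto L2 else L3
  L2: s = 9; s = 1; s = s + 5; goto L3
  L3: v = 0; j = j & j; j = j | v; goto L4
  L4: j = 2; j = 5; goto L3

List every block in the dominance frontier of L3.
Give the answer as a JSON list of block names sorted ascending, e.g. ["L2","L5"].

idom tree: L1←L0 L2←L1 L3←L0 L4←L3
Join-block Dom:
  L3: preds {L0,L1,L2,L4}: {L0} ∩ {L0,L1} ∩ {L0,L1,L2} ∩ {L0,L3,L4} = {L0}; idom=L0

Frontier:
  L3←L0: walk · to L0
  L3←L1: walk L1 to L0
  L3←L2: walk L2→L1 to L0
  L3←L4: walk L4→L3 to L0
  DF(L0)=∅
  DF(L1)={L3}
  DF(L2)={L3}
  DF(L3)={L3}
  DF(L4)={L3}

DF(L3) = ["L3"]

Answer: ["L3"]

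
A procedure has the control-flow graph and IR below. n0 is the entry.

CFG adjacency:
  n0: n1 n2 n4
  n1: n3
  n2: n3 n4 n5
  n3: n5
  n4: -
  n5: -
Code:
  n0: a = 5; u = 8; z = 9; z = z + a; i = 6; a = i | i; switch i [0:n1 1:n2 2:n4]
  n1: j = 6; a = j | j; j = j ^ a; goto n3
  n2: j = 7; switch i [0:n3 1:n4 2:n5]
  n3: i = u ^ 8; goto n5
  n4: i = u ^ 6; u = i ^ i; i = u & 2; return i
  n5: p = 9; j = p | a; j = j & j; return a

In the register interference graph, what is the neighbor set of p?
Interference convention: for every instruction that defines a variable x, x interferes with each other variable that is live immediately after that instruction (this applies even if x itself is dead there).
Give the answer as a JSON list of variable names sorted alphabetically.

Answer: ["a"]

Derivation:
Block summaries:
  n0: def={a,i,u,z} ue=∅
  n1: def={a,j} ue=∅
  n2: def={j} ue={i}
  n3: def={i} ue={u}
  n4: def={i,u} ue={u}
  n5: def={j,p} ue={a}

Backward fixpoint:
  live n0: ∅→{a,i,u}
  live n1: {u}→{a,u}
  live n2: {a,i,u}→{a,u}
  live n3: {a,u}→{a}
  live n4: {u}→∅
  live n5: {a}→∅

Conflict graph:
  a: {i,j,p,u,z}
  i: {a,j,u}
  j: {a,i,u}
  p: {a}
  u: {a,i,j,z}
  z: {a,u}

N(p) = ["a"]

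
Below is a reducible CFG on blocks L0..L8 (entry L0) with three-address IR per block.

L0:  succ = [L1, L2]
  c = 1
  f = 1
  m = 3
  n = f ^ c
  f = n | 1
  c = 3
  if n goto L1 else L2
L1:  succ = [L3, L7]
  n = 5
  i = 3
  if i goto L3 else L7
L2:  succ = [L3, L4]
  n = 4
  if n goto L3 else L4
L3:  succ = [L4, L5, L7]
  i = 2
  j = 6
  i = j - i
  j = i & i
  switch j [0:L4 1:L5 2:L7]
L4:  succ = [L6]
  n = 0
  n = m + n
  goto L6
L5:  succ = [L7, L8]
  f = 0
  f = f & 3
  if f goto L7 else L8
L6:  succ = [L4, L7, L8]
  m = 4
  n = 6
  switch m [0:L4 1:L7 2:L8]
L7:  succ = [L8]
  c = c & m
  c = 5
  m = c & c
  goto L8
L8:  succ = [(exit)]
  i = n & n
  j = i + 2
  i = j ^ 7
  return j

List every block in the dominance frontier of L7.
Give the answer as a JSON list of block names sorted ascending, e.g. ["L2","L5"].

idom tree: L1←L0 L2←L0 L3←L0 L4←L0 L5←L3 L6←L4 L7←L0 L8←L0
Dom at joins:
  L3: preds {L1,L2}: {L0,L1} ∩ {L0,L2} = {L0}; idom=L0
  L4: preds {L2,L3,L6}: {L0,L2} ∩ {L0,L3} ∩ {L0,L4,L6} = {L0}; idom=L0
  L7: preds {L1,L3,L5,L6}: {L0,L1} ∩ {L0,L3} ∩ {L0,L3,L5} ∩ {L0,L4,L6} = {L0}; idom=L0
  L8: preds {L5,L6,L7}: {L0,L3,L5} ∩ {L0,L4,L6} ∩ {L0,L7} = {L0}; idom=L0

DF walk-up:
  join L3 pred L1: L1 stop@L0
  join L3 pred L2: L2 stop@L0
  join L4 pred L2: L2 stop@L0
  join L4 pred L3: L3 stop@L0
  join L4 pred L6: L6→L4 stop@L0
  join L7 pred L1: L1 stop@L0
  join L7 pred L3: L3 stop@L0
  join L7 pred L5: L5→L3 stop@L0
  join L7 pred L6: L6→L4 stop@L0
  join L8 pred L5: L5→L3 stop@L0
  join L8 pred L6: L6→L4 stop@L0
  join L8 pred L7: L7 stop@L0
  L0: DF=∅
  L1: DF={L3,L7}
  L2: DF={L3,L4}
  L3: DF={L4,L7,L8}
  L4: DF={L4,L7,L8}
  L5: DF={L7,L8}
  L6: DF={L4,L7,L8}
  L7: DF={L8}
  L8: DF=∅

DF(L7) = ["L8"]

Answer: ["L8"]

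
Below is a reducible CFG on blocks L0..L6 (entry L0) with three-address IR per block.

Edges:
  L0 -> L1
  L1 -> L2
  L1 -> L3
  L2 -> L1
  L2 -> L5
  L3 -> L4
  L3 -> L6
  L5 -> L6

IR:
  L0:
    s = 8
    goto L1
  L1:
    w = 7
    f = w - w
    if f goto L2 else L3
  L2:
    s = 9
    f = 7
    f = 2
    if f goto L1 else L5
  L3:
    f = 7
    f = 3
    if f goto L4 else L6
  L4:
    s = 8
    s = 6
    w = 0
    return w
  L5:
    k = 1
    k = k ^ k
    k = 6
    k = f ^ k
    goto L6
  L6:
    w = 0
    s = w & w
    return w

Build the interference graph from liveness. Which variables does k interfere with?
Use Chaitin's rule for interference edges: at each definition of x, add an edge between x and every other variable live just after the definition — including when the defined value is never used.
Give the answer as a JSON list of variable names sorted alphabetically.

Block summaries:
  L0: def={s} ue=∅
  L1: def={f,w} ue=∅
  L2: def={f,s} ue=∅
  L3: def={f} ue=∅
  L4: def={s,w} ue=∅
  L5: def={k} ue={f}
  L6: def={s,w} ue=∅

Live sets:
  L0 li=∅ lo=∅
  L1 li=∅ lo=∅
  L2 li=∅ lo={f}
  L3 li=∅ lo=∅
  L4 li=∅ lo=∅
  L5 li={f} lo=∅
  L6 li=∅ lo=∅

Interfere edges:
  f↔{k}
  k↔{f}
  s↔{w}
  w↔{s}

N(k) = ["f"]

Answer: ["f"]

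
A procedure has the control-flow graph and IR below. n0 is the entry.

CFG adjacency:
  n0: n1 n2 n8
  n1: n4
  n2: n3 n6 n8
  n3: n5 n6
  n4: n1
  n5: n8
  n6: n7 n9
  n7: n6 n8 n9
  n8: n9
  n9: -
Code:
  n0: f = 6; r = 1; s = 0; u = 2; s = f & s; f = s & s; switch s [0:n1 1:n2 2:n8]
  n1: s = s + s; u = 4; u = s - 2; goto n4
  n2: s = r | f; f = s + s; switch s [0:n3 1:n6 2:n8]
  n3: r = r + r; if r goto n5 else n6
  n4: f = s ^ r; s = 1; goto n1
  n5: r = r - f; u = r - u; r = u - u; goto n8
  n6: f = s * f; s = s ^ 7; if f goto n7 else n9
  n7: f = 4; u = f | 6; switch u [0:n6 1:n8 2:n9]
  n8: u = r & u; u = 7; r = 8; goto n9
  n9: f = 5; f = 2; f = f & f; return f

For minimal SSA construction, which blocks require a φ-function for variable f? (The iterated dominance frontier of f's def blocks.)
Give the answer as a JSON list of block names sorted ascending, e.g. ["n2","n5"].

Answer: ["n1", "n6", "n8", "n9"]

Derivation:
idom tree: n1←n0 n2←n0 n3←n2 n4←n1 n5←n3 n6←n2 n7←n6 n8←n0 n9←n0
Join-block Dom:
  n1: preds {n0,n4}: {n0} ∩ {n0,n1,n4} = {n0}; idom=n0
  n6: preds {n2,n3,n7}: {n0,n2} ∩ {n0,n2,n3} ∩ {n0,n2,n6,n7} = {n0,n2}; idom=n2
  n8: preds {n0,n2,n5,n7}: {n0} ∩ {n0,n2} ∩ {n0,n2,n3,n5} ∩ {n0,n2,n6,n7} = {n0}; idom=n0
  n9: preds {n6,n7,n8}: {n0,n2,n6} ∩ {n0,n2,n6,n7} ∩ {n0,n8} = {n0}; idom=n0

DF derivation:
  n1←n0: walk · to n0
  n1←n4: walk n4→n1 to n0
  n6←n2: walk · to n2
  n6←n3: walk n3 to n2
  n6←n7: walk n7→n6 to n2
  n8←n0: walk · to n0
  n8←n2: walk n2 to n0
  n8←n5: walk n5→n3→n2 to n0
  n8←n7: walk n7→n6→n2 to n0
  n9←n6: walk n6→n2 to n0
  n9←n7: walk n7→n6→n2 to n0
  n9←n8: walk n8 to n0
  DF(n0)=∅
  DF(n1)={n1}
  DF(n2)={n8,n9}
  DF(n3)={n6,n8}
  DF(n4)={n1}
  DF(n5)={n8}
  DF(n6)={n6,n8,n9}
  DF(n7)={n6,n8,n9}
  DF(n8)={n9}
  DF(n9)=∅

φ for f: defs {n0,n2,n4,n6,n7,n9}
  DF⁺ = {n1,n6,n8,n9}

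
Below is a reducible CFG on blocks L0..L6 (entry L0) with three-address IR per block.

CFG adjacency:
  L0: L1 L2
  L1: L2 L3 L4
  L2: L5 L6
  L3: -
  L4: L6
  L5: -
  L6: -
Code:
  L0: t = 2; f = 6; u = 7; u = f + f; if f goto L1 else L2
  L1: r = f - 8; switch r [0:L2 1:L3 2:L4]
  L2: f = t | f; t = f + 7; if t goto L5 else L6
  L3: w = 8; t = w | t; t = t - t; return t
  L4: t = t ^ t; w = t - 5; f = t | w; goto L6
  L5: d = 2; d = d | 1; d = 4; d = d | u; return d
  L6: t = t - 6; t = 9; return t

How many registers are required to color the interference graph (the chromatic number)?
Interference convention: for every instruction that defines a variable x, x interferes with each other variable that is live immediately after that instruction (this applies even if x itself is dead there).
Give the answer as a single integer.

Per-block:
  L0: {f,t,u} / ∅
  L1: {r} / {f}
  L2: {f,t} / {f,t}
  L3: {t,w} / {t}
  L4: {f,t,w} / {t}
  L5: {d} / {u}
  L6: {t} / {t}

Backward fixpoint:
  L0: in=∅ out={f,t,u}
  L1: in={f,t,u} out={f,t,u}
  L2: in={f,t,u} out={t,u}
  L3: in={t} out=∅
  L4: in={t} out={t}
  L5: in={u} out=∅
  L6: in={t} out=∅

Interference:
  d: {u}
  f: {r,t,u}
  r: {f,t,u}
  t: {f,r,u,w}
  u: {d,f,r,t}
  w: {t}

Registers:
  {f,r,t,u} pairwise interfere (4-clique) ⇒ χ ≥ 4
  assign d→r0 f→r2 r→r3 t→r0 u→r1 w→r1 — no edge inside a register ⇒ χ ≤ 4
  χ = 4

Answer: 4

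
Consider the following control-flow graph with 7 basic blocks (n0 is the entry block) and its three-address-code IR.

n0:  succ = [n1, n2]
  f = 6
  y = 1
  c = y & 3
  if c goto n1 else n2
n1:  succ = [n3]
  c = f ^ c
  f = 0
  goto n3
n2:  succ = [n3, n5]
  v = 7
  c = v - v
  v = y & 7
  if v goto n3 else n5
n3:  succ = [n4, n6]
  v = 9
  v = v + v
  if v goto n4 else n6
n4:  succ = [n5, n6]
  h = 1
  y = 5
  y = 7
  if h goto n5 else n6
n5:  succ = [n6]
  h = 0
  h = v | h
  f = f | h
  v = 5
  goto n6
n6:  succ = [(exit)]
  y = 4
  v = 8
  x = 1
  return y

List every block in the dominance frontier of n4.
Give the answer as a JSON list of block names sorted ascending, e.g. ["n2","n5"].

idom tree: n1←n0 n2←n0 n3←n0 n4←n3 n5←n0 n6←n0
Dom at joins:
  n3: preds {n1,n2}: {n0,n1} ∩ {n0,n2} = {n0}; idom=n0
  n5: preds {n2,n4}: {n0,n2} ∩ {n0,n3,n4} = {n0}; idom=n0
  n6: preds {n3,n4,n5}: {n0,n3} ∩ {n0,n3,n4} ∩ {n0,n5} = {n0}; idom=n0

DF derivation:
  join n3 pred n1: n1 stop@n0
  join n3 pred n2: n2 stop@n0
  join n5 pred n2: n2 stop@n0
  join n5 pred n4: n4→n3 stop@n0
  join n6 pred n3: n3 stop@n0
  join n6 pred n4: n4→n3 stop@n0
  join n6 pred n5: n5 stop@n0
  DF(n0)=∅
  DF(n1)={n3}
  DF(n2)={n3,n5}
  DF(n3)={n5,n6}
  DF(n4)={n5,n6}
  DF(n5)={n6}
  DF(n6)=∅

DF(n4) = ["n5", "n6"]

Answer: ["n5", "n6"]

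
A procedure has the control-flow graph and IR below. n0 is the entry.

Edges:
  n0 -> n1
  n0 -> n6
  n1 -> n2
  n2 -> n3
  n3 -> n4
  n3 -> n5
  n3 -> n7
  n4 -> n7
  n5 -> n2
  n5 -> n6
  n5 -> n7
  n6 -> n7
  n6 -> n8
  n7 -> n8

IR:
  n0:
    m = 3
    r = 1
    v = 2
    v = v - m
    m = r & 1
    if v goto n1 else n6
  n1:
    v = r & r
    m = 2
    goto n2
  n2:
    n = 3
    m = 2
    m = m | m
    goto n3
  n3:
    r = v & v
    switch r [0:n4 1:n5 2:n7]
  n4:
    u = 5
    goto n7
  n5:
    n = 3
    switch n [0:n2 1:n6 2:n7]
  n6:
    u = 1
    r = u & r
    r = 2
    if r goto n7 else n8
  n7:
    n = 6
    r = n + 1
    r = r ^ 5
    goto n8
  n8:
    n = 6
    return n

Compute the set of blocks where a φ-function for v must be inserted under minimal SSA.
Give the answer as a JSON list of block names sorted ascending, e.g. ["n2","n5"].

Answer: ["n6", "n7", "n8"]

Derivation:
idom tree: n1←n0 n2←n1 n3←n2 n4←n3 n5←n3 n6←n0 n7←n0 n8←n0
Dom at joins:
  n2: preds {n1,n5}: {n0,n1} ∩ {n0,n1,n2,n3,n5} = {n0,n1}; idom=n1
  n6: preds {n0,n5}: {n0} ∩ {n0,n1,n2,n3,n5} = {n0}; idom=n0
  n7: preds {n3,n4,n5,n6}: {n0,n1,n2,n3} ∩ {n0,n1,n2,n3,n4} ∩ {n0,n1,n2,n3,n5} ∩ {n0,n6} = {n0}; idom=n0
  n8: preds {n6,n7}: {n0,n6} ∩ {n0,n7} = {n0}; idom=n0

DF walk-up:
  join n2 pred n1: · stop@n1
  join n2 pred n5: n5→n3→n2 stop@n1
  join n6 pred n0: · stop@n0
  join n6 pred n5: n5→n3→n2→n1 stop@n0
  join n7 pred n3: n3→n2→n1 stop@n0
  join n7 pred n4: n4→n3→n2→n1 stop@n0
  join n7 pred n5: n5→n3→n2→n1 stop@n0
  join n7 pred n6: n6 stop@n0
  join n8 pred n6: n6 stop@n0
  join n8 pred n7: n7 stop@n0
  n0: DF=∅
  n1: DF={n6,n7}
  n2: DF={n2,n6,n7}
  n3: DF={n2,n6,n7}
  n4: DF={n7}
  n5: DF={n2,n6,n7}
  n6: DF={n7,n8}
  n7: DF={n8}
  n8: DF=∅

φ for v: defs {n0,n1}
  DF⁺ = {n6,n7,n8}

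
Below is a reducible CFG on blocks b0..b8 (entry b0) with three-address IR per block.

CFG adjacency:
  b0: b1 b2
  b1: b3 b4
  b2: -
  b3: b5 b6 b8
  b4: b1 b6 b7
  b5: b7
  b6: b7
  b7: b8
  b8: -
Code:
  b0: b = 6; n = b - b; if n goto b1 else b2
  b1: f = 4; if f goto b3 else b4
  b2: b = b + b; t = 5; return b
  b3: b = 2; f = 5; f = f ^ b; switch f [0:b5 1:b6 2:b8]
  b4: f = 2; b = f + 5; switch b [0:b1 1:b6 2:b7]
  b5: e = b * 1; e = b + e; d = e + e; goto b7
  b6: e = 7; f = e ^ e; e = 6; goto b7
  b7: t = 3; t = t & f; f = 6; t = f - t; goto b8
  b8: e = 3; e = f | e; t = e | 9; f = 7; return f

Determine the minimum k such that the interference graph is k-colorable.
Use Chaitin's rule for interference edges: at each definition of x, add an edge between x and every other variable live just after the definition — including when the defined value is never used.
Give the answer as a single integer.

Answer: 3

Working:
Block summaries:
  b0 def {b,n} use ∅
  b1 def {f} use ∅
  b2 def {b,t} use {b}
  b3 def {b,f} use ∅
  b4 def {b,f} use ∅
  b5 def {d,e} use {b}
  b6 def {e,f} use ∅
  b7 def {f,t} use {f}
  b8 def {e,f,t} use {f}

Live sets:
  b0 li=∅ lo={b}
  b1 li=∅ lo=∅
  b2 li={b} lo=∅
  b3 li=∅ lo={b,f}
  b4 li=∅ lo={f}
  b5 li={b,f} lo={f}
  b6 li=∅ lo={f}
  b7 li={f} lo={f}
  b8 li={f} lo=∅

Interference:
  b — {e,f,n,t}
  d — {f}
  e — {b,f}
  f — {b,d,e,t}
  n — {b}
  t — {b,f}

Colouring:
  {b,e,f} pairwise interfere (3-clique) ⇒ χ ≥ 3
  assign b→r0 d→r0 e→r2 f→r1 n→r1 t→r2 — no edge inside a register ⇒ χ ≤ 3
  χ = 3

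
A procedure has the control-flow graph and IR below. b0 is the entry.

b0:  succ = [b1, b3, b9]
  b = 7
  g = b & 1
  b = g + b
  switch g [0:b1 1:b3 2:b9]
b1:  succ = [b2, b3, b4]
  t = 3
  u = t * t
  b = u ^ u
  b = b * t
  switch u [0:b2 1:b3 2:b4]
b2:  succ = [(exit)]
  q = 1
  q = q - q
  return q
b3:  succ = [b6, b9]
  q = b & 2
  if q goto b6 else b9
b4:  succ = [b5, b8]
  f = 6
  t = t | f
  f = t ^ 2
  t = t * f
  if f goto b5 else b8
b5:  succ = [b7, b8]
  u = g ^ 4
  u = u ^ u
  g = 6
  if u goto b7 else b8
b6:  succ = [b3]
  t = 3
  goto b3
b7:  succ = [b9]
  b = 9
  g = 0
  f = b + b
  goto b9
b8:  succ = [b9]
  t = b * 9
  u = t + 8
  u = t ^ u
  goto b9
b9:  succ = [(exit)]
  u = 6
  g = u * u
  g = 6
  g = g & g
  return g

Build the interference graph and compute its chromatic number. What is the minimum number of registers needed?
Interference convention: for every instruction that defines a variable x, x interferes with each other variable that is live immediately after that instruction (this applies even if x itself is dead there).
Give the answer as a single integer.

Answer: 4

Working:
Block summaries:
  b0: def={b,g} ue=∅
  b1: def={b,t,u} ue=∅
  b2: def={q} ue=∅
  b3: def={q} ue={b}
  b4: def={f,t} ue={t}
  b5: def={g,u} ue={g}
  b6: def={t} ue=∅
  b7: def={b,f,g} ue=∅
  b8: def={t,u} ue={b}
  b9: def={g,u} ue=∅

Backward fixpoint:
  b0: in=∅ out={b,g}
  b1: in={g} out={b,g,t}
  b2: in=∅ out=∅
  b3: in={b} out={b}
  b4: in={b,g,t} out={b,g}
  b5: in={b,g} out={b}
  b6: in={b} out={b}
  b7: in=∅ out=∅
  b8: in={b} out=∅
  b9: in=∅ out=∅

Interference:
  b — {f,g,q,t,u}
  f — {b,g,t}
  g — {b,f,t,u}
  q — {b}
  t — {b,f,g,u}
  u — {b,g,t}

Colouring:
  lower bound: {b,f,g,t} mutually conflict ⇒ χ ≥ 4
  4-colouring: R0={b}  R1={g,q}  R2={t}  R3={f,u}
  χ = 4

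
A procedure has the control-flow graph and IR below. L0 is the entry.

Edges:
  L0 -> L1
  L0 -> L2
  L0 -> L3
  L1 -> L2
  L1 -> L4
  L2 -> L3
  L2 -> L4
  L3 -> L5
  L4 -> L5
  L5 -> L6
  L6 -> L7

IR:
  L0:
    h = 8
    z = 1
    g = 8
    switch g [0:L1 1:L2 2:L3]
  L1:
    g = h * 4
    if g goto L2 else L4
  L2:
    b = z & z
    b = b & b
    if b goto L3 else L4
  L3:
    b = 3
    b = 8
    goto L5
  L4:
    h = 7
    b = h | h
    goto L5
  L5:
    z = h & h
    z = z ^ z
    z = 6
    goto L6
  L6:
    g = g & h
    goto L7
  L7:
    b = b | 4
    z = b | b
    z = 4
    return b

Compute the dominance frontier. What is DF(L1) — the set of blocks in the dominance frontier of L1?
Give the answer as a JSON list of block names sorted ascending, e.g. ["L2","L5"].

idom tree: L1←L0 L2←L0 L3←L0 L4←L0 L5←L0 L6←L5 L7←L6
Dom∩ at merges:
  L2: preds {L0,L1}: {L0} ∩ {L0,L1} = {L0}; idom=L0
  L3: preds {L0,L2}: {L0} ∩ {L0,L2} = {L0}; idom=L0
  L4: preds {L1,L2}: {L0,L1} ∩ {L0,L2} = {L0}; idom=L0
  L5: preds {L3,L4}: {L0,L3} ∩ {L0,L4} = {L0}; idom=L0

DF derivation:
  L2←L0: walk · to L0
  L2←L1: walk L1 to L0
  L3←L0: walk · to L0
  L3←L2: walk L2 to L0
  L4←L1: walk L1 to L0
  L4←L2: walk L2 to L0
  L5←L3: walk L3 to L0
  L5←L4: walk L4 to L0
  L0: DF=∅
  L1: DF={L2,L4}
  L2: DF={L3,L4}
  L3: DF={L5}
  L4: DF={L5}
  L5: DF=∅
  L6: DF=∅
  L7: DF=∅

DF(L1) = ["L2", "L4"]

Answer: ["L2", "L4"]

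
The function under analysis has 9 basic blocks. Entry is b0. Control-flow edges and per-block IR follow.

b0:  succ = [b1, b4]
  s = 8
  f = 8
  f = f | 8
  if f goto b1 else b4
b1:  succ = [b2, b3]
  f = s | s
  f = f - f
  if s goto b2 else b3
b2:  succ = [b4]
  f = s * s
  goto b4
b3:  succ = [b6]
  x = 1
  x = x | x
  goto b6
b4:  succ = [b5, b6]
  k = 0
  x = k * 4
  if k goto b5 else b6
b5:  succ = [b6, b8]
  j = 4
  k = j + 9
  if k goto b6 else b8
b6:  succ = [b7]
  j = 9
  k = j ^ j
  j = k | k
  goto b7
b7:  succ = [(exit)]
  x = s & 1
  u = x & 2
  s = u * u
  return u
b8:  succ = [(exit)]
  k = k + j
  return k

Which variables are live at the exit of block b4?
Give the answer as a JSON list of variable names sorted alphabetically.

def/use:
  b0: {f,s} / ∅
  b1: {f} / {s}
  b2: {f} / {s}
  b3: {x} / ∅
  b4: {k,x} / ∅
  b5: {j,k} / ∅
  b6: {j,k} / ∅
  b7: {s,u,x} / {s}
  b8: {k} / {j,k}

Live sets:
  b0 li=∅ lo={s}
  b1 li={s} lo={s}
  b2 li={s} lo={s}
  b3 li={s} lo={s}
  b4 li={s} lo={s}
  b5 li={s} lo={j,k,s}
  b6 li={s} lo={s}
  b7 li={s} lo=∅
  b8 li={j,k} lo=∅

live-out(b4) = ["s"]

Answer: ["s"]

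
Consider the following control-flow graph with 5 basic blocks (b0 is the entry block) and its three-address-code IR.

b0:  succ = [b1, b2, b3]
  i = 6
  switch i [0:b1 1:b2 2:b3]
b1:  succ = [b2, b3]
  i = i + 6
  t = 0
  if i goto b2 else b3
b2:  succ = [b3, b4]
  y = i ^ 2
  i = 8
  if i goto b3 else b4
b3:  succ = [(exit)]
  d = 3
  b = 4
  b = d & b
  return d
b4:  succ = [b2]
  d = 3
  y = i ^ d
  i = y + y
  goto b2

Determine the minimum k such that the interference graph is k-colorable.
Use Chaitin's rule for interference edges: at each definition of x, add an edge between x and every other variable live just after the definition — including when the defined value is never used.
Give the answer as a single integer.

Per-block:
  b0: def={i} ue=∅
  b1: def={i,t} ue={i}
  b2: def={i,y} ue={i}
  b3: def={b,d} ue=∅
  b4: def={d,i,y} ue={i}

Live sets:
  b0: in=∅ out={i}
  b1: in={i} out={i}
  b2: in={i} out={i}
  b3: in=∅ out=∅
  b4: in={i} out={i}

Interference:
  b: {d}
  d: {b,i}
  i: {d,t}
  t: {i}
  y: ∅

Registers:
  {b,d} pairwise interfere (2-clique) ⇒ χ ≥ 2
  2-colouring: r0={d,t,y}  r1={b,i}
  χ = 2

Answer: 2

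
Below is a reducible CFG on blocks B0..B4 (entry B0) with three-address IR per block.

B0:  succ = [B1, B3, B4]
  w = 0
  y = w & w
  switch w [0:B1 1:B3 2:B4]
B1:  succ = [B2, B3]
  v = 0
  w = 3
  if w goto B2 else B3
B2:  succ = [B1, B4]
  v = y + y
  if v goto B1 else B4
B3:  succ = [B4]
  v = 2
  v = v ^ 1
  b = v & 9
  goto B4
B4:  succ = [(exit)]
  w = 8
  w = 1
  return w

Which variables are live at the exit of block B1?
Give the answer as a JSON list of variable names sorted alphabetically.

Answer: ["y"]

Derivation:
def/use:
  B0 def {w,y} use ∅
  B1 def {v,w} use ∅
  B2 def {v} use {y}
  B3 def {b,v} use ∅
  B4 def {w} use ∅

Backward fixpoint:
  B0 li=∅ lo={y}
  B1 li={y} lo={y}
  B2 li={y} lo={y}
  B3 li=∅ lo=∅
  B4 li=∅ lo=∅

live-out(B1) = ["y"]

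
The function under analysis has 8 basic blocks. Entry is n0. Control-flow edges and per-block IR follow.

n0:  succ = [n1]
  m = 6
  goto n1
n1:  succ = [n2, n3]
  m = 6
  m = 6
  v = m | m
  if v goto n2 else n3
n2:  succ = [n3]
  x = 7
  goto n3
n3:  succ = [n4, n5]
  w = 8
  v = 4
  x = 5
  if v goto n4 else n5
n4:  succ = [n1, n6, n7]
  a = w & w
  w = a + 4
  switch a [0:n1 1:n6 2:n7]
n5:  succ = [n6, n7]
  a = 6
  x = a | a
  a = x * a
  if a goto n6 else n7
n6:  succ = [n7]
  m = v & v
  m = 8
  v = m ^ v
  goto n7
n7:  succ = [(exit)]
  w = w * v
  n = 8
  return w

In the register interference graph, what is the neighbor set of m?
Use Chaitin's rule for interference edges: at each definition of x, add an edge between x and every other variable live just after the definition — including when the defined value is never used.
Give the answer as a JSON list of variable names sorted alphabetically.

Answer: ["v", "w"]

Analysis:
Per-block:
  n0 def {m} use ∅
  n1 def {m,v} use ∅
  n2 def {x} use ∅
  n3 def {v,w,x} use ∅
  n4 def {a,w} use {w}
  n5 def {a,x} use ∅
  n6 def {m,v} use {v}
  n7 def {n,w} use {v,w}

Backward fixpoint:
  n0: in=∅ out=∅
  n1: in=∅ out=∅
  n2: in=∅ out=∅
  n3: in=∅ out={v,w}
  n4: in={v,w} out={v,w}
  n5: in={v,w} out={v,w}
  n6: in={v,w} out={v,w}
  n7: in={v,w} out=∅

Interference:
  a: {v,w,x}
  m: {v,w}
  n: {w}
  v: {a,m,w,x}
  w: {a,m,n,v,x}
  x: {a,v,w}

N(m) = ["v", "w"]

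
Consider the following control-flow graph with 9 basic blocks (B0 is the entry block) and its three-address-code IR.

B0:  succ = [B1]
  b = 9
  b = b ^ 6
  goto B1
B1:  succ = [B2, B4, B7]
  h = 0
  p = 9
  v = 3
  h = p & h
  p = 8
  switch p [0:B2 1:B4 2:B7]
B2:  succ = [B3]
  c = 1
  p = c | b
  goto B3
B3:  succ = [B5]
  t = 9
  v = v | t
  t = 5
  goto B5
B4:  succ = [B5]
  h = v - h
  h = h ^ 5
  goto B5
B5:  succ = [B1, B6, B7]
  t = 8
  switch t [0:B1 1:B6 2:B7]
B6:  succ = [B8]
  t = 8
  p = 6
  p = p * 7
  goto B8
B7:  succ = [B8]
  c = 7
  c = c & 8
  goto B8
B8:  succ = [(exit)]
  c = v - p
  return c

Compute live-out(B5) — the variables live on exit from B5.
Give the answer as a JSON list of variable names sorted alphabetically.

Per-block:
  B0: def={b} ue=∅
  B1: def={h,p,v} ue=∅
  B2: def={c,p} ue={b}
  B3: def={t,v} ue={v}
  B4: def={h} ue={h,v}
  B5: def={t} ue=∅
  B6: def={p,t} ue=∅
  B7: def={c} ue=∅
  B8: def={c} ue={p,v}

Live sets:
  live B0: ∅→{b}
  live B1: {b}→{b,h,p,v}
  live B2: {b,v}→{b,p,v}
  live B3: {b,p,v}→{b,p,v}
  live B4: {b,h,p,v}→{b,p,v}
  live B5: {b,p,v}→{b,p,v}
  live B6: {v}→{p,v}
  live B7: {p,v}→{p,v}
  live B8: {p,v}→∅

live-out(B5) = ["b", "p", "v"]

Answer: ["b", "p", "v"]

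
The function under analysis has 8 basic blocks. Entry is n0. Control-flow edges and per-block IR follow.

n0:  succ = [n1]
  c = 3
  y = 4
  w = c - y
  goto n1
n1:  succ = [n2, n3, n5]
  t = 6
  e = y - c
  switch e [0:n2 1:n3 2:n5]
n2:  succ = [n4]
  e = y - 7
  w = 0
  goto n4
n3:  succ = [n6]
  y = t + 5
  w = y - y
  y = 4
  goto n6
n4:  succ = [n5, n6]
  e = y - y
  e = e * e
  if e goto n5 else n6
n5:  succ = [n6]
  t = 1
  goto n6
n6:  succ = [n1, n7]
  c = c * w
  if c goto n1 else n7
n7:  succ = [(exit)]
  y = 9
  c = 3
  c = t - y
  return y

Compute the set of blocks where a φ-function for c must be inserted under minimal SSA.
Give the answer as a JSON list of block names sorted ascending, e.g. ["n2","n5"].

Answer: ["n1"]

Analysis:
idom tree: n1←n0 n2←n1 n3←n1 n4←n2 n5←n1 n6←n1 n7←n6
Dom at joins:
  n1: preds {n0,n6}: {n0} ∩ {n0,n1,n6} = {n0}; idom=n0
  n5: preds {n1,n4}: {n0,n1} ∩ {n0,n1,n2,n4} = {n0,n1}; idom=n1
  n6: preds {n3,n4,n5}: {n0,n1,n3} ∩ {n0,n1,n2,n4} ∩ {n0,n1,n5} = {n0,n1}; idom=n1

DF walk-up:
  join n1 pred n0: · stop@n0
  join n1 pred n6: n6→n1 stop@n0
  join n5 pred n1: · stop@n1
  join n5 pred n4: n4→n2 stop@n1
  join n6 pred n3: n3 stop@n1
  join n6 pred n4: n4→n2 stop@n1
  join n6 pred n5: n5 stop@n1
  n0: DF=∅
  n1: DF={n1}
  n2: DF={n5,n6}
  n3: DF={n6}
  n4: DF={n5,n6}
  n5: DF={n6}
  n6: DF={n1}
  n7: DF=∅

φ for c: defs {n0,n6,n7}
  DF⁺ = {n1}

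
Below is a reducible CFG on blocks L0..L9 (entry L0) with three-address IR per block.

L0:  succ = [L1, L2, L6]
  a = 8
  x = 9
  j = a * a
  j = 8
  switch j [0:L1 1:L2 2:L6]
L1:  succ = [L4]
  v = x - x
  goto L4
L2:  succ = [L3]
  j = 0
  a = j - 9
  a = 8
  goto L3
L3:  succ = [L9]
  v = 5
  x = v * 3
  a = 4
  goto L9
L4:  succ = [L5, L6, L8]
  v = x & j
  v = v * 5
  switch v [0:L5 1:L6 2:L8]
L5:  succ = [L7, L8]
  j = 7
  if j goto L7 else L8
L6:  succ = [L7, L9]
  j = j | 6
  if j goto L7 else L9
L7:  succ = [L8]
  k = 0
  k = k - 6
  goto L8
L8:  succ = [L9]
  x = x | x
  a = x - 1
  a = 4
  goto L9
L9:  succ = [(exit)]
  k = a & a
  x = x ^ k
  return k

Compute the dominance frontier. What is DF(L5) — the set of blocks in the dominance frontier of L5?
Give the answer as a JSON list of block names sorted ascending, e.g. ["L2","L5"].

Answer: ["L7", "L8"]

Analysis:
idom tree: L1←L0 L2←L0 L3←L2 L4←L1 L5←L4 L6←L0 L7←L0 L8←L0 L9←L0
Dom at joins:
  L6: preds {L0,L4}: {L0} ∩ {L0,L1,L4} = {L0}; idom=L0
  L7: preds {L5,L6}: {L0,L1,L4,L5} ∩ {L0,L6} = {L0}; idom=L0
  L8: preds {L4,L5,L7}: {L0,L1,L4} ∩ {L0,L1,L4,L5} ∩ {L0,L7} = {L0}; idom=L0
  L9: preds {L3,L6,L8}: {L0,L2,L3} ∩ {L0,L6} ∩ {L0,L8} = {L0}; idom=L0

DF walk-up:
  join L6 pred L0: · stop@L0
  join L6 pred L4: L4→L1 stop@L0
  join L7 pred L5: L5→L4→L1 stop@L0
  join L7 pred L6: L6 stop@L0
  join L8 pred L4: L4→L1 stop@L0
  join L8 pred L5: L5→L4→L1 stop@L0
  join L8 pred L7: L7 stop@L0
  join L9 pred L3: L3→L2 stop@L0
  join L9 pred L6: L6 stop@L0
  join L9 pred L8: L8 stop@L0
  DF(L0)=∅
  DF(L1)={L6,L7,L8}
  DF(L2)={L9}
  DF(L3)={L9}
  DF(L4)={L6,L7,L8}
  DF(L5)={L7,L8}
  DF(L6)={L7,L9}
  DF(L7)={L8}
  DF(L8)={L9}
  DF(L9)=∅

DF(L5) = ["L7", "L8"]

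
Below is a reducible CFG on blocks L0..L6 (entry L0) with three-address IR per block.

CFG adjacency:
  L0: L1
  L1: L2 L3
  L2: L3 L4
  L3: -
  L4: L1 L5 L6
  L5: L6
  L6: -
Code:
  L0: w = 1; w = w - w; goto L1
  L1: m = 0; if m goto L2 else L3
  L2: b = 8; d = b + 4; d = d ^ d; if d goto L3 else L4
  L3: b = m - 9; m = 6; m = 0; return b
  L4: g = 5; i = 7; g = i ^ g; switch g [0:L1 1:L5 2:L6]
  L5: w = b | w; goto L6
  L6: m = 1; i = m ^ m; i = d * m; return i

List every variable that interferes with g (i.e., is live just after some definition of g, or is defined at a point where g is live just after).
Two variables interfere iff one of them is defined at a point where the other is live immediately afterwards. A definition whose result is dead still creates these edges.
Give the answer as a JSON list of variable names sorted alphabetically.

Per-block:
  L0 def {w} use ∅
  L1 def {m} use ∅
  L2 def {b,d} use ∅
  L3 def {b,m} use {m}
  L4 def {g,i} use ∅
  L5 def {w} use {b,w}
  L6 def {i,m} use {d}

Backward fixpoint:
  L0: in=∅ out={w}
  L1: in={w} out={m,w}
  L2: in={m,w} out={b,d,m,w}
  L3: in={m} out=∅
  L4: in={b,d,w} out={b,d,w}
  L5: in={b,d,w} out={d}
  L6: in={d} out=∅

Interfere edges:
  b: {d,g,i,m,w}
  d: {b,g,i,m,w}
  g: {b,d,i,w}
  i: {b,d,g,m,w}
  m: {b,d,i,w}
  w: {b,d,g,i,m}

N(g) = ["b", "d", "i", "w"]

Answer: ["b", "d", "i", "w"]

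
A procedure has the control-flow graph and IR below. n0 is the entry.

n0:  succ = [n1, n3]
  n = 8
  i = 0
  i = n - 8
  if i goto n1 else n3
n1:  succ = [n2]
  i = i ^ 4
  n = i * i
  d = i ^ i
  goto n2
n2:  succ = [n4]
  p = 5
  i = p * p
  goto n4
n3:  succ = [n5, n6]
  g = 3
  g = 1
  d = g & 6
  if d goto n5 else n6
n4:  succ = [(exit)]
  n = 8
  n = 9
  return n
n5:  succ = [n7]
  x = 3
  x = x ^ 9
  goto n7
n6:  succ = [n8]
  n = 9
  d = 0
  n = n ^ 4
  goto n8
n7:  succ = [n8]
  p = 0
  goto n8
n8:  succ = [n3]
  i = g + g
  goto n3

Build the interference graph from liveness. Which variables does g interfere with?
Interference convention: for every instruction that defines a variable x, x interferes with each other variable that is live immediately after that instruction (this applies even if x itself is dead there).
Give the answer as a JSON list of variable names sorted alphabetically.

def/use:
  n0 def {i,n} use ∅
  n1 def {d,i,n} use {i}
  n2 def {i,p} use ∅
  n3 def {d,g} use ∅
  n4 def {n} use ∅
  n5 def {x} use ∅
  n6 def {d,n} use ∅
  n7 def {p} use ∅
  n8 def {i} use {g}

Liveness:
  n0 li=∅ lo={i}
  n1 li={i} lo=∅
  n2 li=∅ lo=∅
  n3 li=∅ lo={g}
  n4 li=∅ lo=∅
  n5 li={g} lo={g}
  n6 li={g} lo={g}
  n7 li={g} lo={g}
  n8 li={g} lo=∅

Conflict graph:
  d — {g,n}
  g — {d,n,p,x}
  i — {n}
  n — {d,g,i}
  p — {g}
  x — {g}

N(g) = ["d", "n", "p", "x"]

Answer: ["d", "n", "p", "x"]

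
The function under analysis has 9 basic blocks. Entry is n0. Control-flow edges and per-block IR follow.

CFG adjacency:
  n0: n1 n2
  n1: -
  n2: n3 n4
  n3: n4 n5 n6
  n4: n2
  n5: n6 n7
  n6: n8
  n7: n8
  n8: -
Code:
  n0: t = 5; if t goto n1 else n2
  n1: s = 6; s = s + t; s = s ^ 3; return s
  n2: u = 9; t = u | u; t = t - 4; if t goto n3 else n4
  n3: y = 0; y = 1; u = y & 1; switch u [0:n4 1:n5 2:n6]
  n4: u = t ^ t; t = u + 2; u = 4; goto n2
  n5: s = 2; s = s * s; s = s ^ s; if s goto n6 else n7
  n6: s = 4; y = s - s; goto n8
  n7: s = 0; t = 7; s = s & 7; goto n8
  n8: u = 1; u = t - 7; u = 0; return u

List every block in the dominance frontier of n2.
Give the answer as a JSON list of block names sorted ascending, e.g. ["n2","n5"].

Answer: ["n2"]

Analysis:
idom tree: n1←n0 n2←n0 n3←n2 n4←n2 n5←n3 n6←n3 n7←n5 n8←n3
Join-block Dom:
  n2: preds {n0,n4}: {n0} ∩ {n0,n2,n4} = {n0}; idom=n0
  n4: preds {n2,n3}: {n0,n2} ∩ {n0,n2,n3} = {n0,n2}; idom=n2
  n6: preds {n3,n5}: {n0,n2,n3} ∩ {n0,n2,n3,n5} = {n0,n2,n3}; idom=n3
  n8: preds {n6,n7}: {n0,n2,n3,n6} ∩ {n0,n2,n3,n5,n7} = {n0,n2,n3}; idom=n3

Frontier:
  join n2 pred n0: · stop@n0
  join n2 pred n4: n4→n2 stop@n0
  join n4 pred n2: · stop@n2
  join n4 pred n3: n3 stop@n2
  join n6 pred n3: · stop@n3
  join n6 pred n5: n5 stop@n3
  join n8 pred n6: n6 stop@n3
  join n8 pred n7: n7→n5 stop@n3
  n0 → ∅
  n1 → ∅
  n2 → {n2}
  n3 → {n4}
  n4 → {n2}
  n5 → {n6,n8}
  n6 → {n8}
  n7 → {n8}
  n8 → ∅

DF(n2) = ["n2"]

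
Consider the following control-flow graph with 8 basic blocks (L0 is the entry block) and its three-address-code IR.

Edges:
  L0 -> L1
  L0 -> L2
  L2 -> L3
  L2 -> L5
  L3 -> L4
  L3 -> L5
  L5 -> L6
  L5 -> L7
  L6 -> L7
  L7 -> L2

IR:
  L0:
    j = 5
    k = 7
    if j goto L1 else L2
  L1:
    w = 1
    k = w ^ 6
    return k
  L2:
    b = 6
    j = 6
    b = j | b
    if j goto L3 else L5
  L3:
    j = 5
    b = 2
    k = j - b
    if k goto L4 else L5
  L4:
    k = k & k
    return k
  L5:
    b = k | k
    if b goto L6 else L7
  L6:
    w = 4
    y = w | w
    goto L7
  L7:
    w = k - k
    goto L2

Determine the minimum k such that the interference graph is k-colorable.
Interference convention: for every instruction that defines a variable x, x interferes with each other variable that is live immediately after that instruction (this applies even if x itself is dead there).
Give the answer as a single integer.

Answer: 3

Analysis:
Per-block:
  L0: {j,k} / ∅
  L1: {k,w} / ∅
  L2: {b,j} / ∅
  L3: {b,j,k} / ∅
  L4: {k} / {k}
  L5: {b} / {k}
  L6: {w,y} / ∅
  L7: {w} / {k}

Backward fixpoint:
  L0 li=∅ lo={k}
  L1 li=∅ lo=∅
  L2 li={k} lo={k}
  L3 li=∅ lo={k}
  L4 li={k} lo=∅
  L5 li={k} lo={k}
  L6 li={k} lo={k}
  L7 li={k} lo={k}

Interfere edges:
  b↔{j,k}
  j↔{b,k}
  k↔{b,j,w,y}
  w↔{k}
  y↔{k}

Colouring:
  clique {b,j,k} ⇒ need ≥ 3
  assign b→R1 j→R2 k→R0 w→R1 y→R1 — no edge inside a register ⇒ χ ≤ 3
  χ = 3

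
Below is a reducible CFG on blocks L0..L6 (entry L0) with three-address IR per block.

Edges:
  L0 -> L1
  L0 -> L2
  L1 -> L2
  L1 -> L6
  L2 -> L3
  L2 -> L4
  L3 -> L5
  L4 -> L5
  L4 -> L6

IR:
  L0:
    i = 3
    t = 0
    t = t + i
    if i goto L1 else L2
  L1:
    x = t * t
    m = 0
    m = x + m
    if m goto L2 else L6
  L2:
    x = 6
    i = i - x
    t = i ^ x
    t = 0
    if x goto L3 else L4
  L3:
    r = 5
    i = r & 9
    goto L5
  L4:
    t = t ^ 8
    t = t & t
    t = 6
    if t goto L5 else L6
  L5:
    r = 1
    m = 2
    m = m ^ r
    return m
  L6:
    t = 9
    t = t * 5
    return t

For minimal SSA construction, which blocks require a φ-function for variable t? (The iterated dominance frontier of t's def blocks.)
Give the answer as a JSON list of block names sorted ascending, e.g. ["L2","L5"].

Answer: ["L5", "L6"]

Analysis:
idom tree: L1←L0 L2←L0 L3←L2 L4←L2 L5←L2 L6←L0
Dom∩ at merges:
  L2: preds {L0,L1}: {L0} ∩ {L0,L1} = {L0}; idom=L0
  L5: preds {L3,L4}: {L0,L2,L3} ∩ {L0,L2,L4} = {L0,L2}; idom=L2
  L6: preds {L1,L4}: {L0,L1} ∩ {L0,L2,L4} = {L0}; idom=L0

DF derivation:
  L2←L0: walk · to L0
  L2←L1: walk L1 to L0
  L5←L3: walk L3 to L2
  L5←L4: walk L4 to L2
  L6←L1: walk L1 to L0
  L6←L4: walk L4→L2 to L0
  L0: DF=∅
  L1: DF={L2,L6}
  L2: DF={L6}
  L3: DF={L5}
  L4: DF={L5,L6}
  L5: DF=∅
  L6: DF=∅

φ for t: defs {L0,L2,L4,L6}
  DF⁺ = {L5,L6}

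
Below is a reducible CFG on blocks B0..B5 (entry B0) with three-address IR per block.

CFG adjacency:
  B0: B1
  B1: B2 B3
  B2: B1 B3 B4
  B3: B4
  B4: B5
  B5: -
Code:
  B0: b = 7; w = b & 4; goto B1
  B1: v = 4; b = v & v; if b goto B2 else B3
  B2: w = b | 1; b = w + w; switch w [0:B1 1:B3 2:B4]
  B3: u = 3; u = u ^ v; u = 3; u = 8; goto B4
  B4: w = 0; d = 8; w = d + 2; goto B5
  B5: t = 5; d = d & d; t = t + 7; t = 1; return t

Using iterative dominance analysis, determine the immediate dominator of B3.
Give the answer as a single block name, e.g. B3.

Answer: B1

Analysis:
idom tree: B1←B0 B2←B1 B3←B1 B4←B1 B5←B4
Join-block Dom:
  B1: preds {B0,B2}: {B0} ∩ {B0,B1,B2} = {B0}; idom=B0
  B3: preds {B1,B2}: {B0,B1} ∩ {B0,B1,B2} = {B0,B1}; idom=B1
  B4: preds {B2,B3}: {B0,B1,B2} ∩ {B0,B1,B3} = {B0,B1}; idom=B1

idom(B3) = B1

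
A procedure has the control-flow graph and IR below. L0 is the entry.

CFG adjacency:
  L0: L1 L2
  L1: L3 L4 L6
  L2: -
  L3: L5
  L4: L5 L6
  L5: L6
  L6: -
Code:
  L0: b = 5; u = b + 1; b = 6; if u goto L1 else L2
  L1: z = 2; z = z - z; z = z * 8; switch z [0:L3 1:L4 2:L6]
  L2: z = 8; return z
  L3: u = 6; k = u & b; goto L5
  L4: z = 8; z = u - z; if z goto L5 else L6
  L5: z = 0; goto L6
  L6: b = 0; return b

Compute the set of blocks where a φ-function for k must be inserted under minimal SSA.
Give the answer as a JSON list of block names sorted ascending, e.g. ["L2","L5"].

idom tree: L1←L0 L2←L0 L3←L1 L4←L1 L5←L1 L6←L1
Dom at joins:
  L5: preds {L3,L4}: {L0,L1,L3} ∩ {L0,L1,L4} = {L0,L1}; idom=L1
  L6: preds {L1,L4,L5}: {L0,L1} ∩ {L0,L1,L4} ∩ {L0,L1,L5} = {L0,L1}; idom=L1

DF walk-up:
  join L5 pred L3: L3 stop@L1
  join L5 pred L4: L4 stop@L1
  join L6 pred L1: · stop@L1
  join L6 pred L4: L4 stop@L1
  join L6 pred L5: L5 stop@L1
  L0: DF=∅
  L1: DF=∅
  L2: DF=∅
  L3: DF={L5}
  L4: DF={L5,L6}
  L5: DF={L6}
  L6: DF=∅

φ for k: defs {L3}
  DF⁺ = {L5,L6}

Answer: ["L5", "L6"]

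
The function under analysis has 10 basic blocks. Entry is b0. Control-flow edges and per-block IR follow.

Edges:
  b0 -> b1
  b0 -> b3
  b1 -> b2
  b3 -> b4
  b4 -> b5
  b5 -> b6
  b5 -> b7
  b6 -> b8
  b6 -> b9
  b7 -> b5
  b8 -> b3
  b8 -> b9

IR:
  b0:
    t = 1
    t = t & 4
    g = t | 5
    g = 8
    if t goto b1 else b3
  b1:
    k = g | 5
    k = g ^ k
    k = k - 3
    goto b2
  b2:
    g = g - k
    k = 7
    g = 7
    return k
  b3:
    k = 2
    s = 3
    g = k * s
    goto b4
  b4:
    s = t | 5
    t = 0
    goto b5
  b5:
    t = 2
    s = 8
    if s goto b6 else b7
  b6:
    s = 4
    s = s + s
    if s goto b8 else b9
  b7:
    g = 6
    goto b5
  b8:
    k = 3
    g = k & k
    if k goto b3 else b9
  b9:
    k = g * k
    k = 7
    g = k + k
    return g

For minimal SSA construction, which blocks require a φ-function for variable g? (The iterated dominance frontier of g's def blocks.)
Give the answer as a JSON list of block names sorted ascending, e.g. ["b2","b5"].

Answer: ["b3", "b5", "b9"]

Derivation:
idom tree: b1←b0 b2←b1 b3←b0 b4←b3 b5←b4 b6←b5 b7←b5 b8←b6 b9←b6
Join-block Dom:
  b3: preds {b0,b8}: {b0} ∩ {b0,b3,b4,b5,b6,b8} = {b0}; idom=b0
  b5: preds {b4,b7}: {b0,b3,b4} ∩ {b0,b3,b4,b5,b7} = {b0,b3,b4}; idom=b4
  b9: preds {b6,b8}: {b0,b3,b4,b5,b6} ∩ {b0,b3,b4,b5,b6,b8} = {b0,b3,b4,b5,b6}; idom=b6

DF derivation:
  b3←b0: walk · to b0
  b3←b8: walk b8→b6→b5→b4→b3 to b0
  b5←b4: walk · to b4
  b5←b7: walk b7→b5 to b4
  b9←b6: walk · to b6
  b9←b8: walk b8 to b6
  DF(b0)=∅
  DF(b1)=∅
  DF(b2)=∅
  DF(b3)={b3}
  DF(b4)={b3}
  DF(b5)={b3,b5}
  DF(b6)={b3}
  DF(b7)={b5}
  DF(b8)={b3,b9}
  DF(b9)=∅

φ for g: defs {b0,b2,b3,b7,b8,b9}
  DF⁺ = {b3,b5,b9}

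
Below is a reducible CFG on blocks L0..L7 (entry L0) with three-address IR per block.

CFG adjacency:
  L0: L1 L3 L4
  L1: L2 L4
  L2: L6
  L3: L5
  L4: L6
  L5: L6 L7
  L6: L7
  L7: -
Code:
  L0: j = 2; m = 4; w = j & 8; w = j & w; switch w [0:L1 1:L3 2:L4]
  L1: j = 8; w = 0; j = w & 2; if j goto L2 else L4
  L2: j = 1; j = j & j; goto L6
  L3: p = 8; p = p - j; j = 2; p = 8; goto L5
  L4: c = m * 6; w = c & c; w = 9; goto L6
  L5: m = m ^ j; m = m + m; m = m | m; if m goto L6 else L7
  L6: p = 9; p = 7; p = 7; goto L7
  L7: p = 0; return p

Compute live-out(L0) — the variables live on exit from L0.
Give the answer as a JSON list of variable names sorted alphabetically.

Per-block:
  L0: {j,m,w} / ∅
  L1: {j,w} / ∅
  L2: {j} / ∅
  L3: {j,p} / {j}
  L4: {c,w} / {m}
  L5: {m} / {j,m}
  L6: {p} / ∅
  L7: {p} / ∅

Live sets:
  L0: in=∅ out={j,m}
  L1: in={m} out={m}
  L2: in=∅ out=∅
  L3: in={j,m} out={j,m}
  L4: in={m} out=∅
  L5: in={j,m} out=∅
  L6: in=∅ out=∅
  L7: in=∅ out=∅

live-out(L0) = ["j", "m"]

Answer: ["j", "m"]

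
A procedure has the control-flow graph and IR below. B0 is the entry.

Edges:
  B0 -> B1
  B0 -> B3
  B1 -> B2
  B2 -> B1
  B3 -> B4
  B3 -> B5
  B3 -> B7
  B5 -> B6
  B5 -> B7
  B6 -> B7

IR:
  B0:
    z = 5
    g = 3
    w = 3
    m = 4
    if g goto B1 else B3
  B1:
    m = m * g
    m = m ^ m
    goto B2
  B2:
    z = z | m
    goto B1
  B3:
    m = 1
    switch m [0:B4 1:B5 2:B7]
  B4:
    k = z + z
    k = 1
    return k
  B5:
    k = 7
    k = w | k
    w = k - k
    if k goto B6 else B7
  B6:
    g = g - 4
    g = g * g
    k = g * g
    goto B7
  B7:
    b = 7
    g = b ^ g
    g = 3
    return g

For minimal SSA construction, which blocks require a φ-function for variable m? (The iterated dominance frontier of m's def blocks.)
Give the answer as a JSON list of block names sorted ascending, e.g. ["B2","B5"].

Answer: ["B1"]

Analysis:
idom tree: B1←B0 B2←B1 B3←B0 B4←B3 B5←B3 B6←B5 B7←B3
Dom∩ at merges:
  B1: preds {B0,B2}: {B0} ∩ {B0,B1,B2} = {B0}; idom=B0
  B7: preds {B3,B5,B6}: {B0,B3} ∩ {B0,B3,B5} ∩ {B0,B3,B5,B6} = {B0,B3}; idom=B3

DF derivation:
  join B1 pred B0: · stop@B0
  join B1 pred B2: B2→B1 stop@B0
  join B7 pred B3: · stop@B3
  join B7 pred B5: B5 stop@B3
  join B7 pred B6: B6→B5 stop@B3
  DF(B0)=∅
  DF(B1)={B1}
  DF(B2)={B1}
  DF(B3)=∅
  DF(B4)=∅
  DF(B5)={B7}
  DF(B6)={B7}
  DF(B7)=∅

φ for m: defs {B0,B1,B3}
  DF⁺ = {B1}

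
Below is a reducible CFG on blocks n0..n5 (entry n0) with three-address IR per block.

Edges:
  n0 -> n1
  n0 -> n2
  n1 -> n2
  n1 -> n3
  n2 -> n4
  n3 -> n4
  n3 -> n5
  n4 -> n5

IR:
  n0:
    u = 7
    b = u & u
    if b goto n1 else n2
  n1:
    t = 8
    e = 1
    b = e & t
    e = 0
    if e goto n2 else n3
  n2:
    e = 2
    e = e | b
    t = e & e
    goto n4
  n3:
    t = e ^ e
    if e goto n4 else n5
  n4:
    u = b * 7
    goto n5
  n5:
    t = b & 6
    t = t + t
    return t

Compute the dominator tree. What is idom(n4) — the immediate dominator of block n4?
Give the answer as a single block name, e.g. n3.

idom tree: n1←n0 n2←n0 n3←n1 n4←n0 n5←n0
Dom∩ at merges:
  n2: preds {n0,n1}: {n0} ∩ {n0,n1} = {n0}; idom=n0
  n4: preds {n2,n3}: {n0,n2} ∩ {n0,n1,n3} = {n0}; idom=n0
  n5: preds {n3,n4}: {n0,n1,n3} ∩ {n0,n4} = {n0}; idom=n0

idom(n4) = n0

Answer: n0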